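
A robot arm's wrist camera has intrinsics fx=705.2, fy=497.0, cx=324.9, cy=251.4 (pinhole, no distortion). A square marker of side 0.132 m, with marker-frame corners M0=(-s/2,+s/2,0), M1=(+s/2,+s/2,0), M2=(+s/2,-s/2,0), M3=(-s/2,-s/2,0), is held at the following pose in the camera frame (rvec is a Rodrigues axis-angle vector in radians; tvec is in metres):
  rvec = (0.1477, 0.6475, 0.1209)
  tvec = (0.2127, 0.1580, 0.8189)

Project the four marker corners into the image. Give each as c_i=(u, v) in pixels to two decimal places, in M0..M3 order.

Intrinsics K: fx=705.2, fy=497.0, cx=324.9, cy=251.4
Marker side s = 0.132 m; corners in marker frame (Z=0):
  M0 = (-0.0660, +0.0660, 0)
  M1 = (+0.0660, +0.0660, 0)
  M2 = (+0.0660, -0.0660, 0)
  M3 = (-0.0660, -0.0660, 0)
rvec = (0.1477, 0.6475, 0.1209), |rvec| = θ = 0.67505 rad = 38.677°
Rodrigues: sinθ=0.62493, 1−cosθ=0.21932; R = I + sinθ·[k]× + (1−cosθ)·[k]×²:
    [+0.79118 -0.06590 +0.60803]
    [+0.15795 +0.98247 -0.09906]
    [-0.59084 +0.17441 +0.78771]
t = (0.2127, 0.1580, 0.8189) m
M0: Pc = R·M0+t = (+0.15613, +0.21242, +0.86941); u = 705.2·(+0.15613)/0.86941 + 324.9 = 451.5440, v = 497.0·(+0.21242)/0.86941 + 251.4 = 372.8295
M1: Pc = R·M1+t = (+0.26057, +0.23327, +0.79142); u = 705.2·(+0.26057)/0.79142 + 324.9 = 557.0826, v = 497.0·(+0.23327)/0.79142 + 251.4 = 397.8894
M2: Pc = R·M2+t = (+0.26927, +0.10358, +0.76839); u = 705.2·(+0.26927)/0.76839 + 324.9 = 572.0220, v = 497.0·(+0.10358)/0.76839 + 251.4 = 318.3974
M3: Pc = R·M3+t = (+0.16483, +0.08273, +0.84638); u = 705.2·(+0.16483)/0.84638 + 324.9 = 462.2361, v = 497.0·(+0.08273)/0.84638 + 251.4 = 299.9807

c0=(451.54, 372.83) c1=(557.08, 397.89) c2=(572.02, 318.40) c3=(462.24, 299.98)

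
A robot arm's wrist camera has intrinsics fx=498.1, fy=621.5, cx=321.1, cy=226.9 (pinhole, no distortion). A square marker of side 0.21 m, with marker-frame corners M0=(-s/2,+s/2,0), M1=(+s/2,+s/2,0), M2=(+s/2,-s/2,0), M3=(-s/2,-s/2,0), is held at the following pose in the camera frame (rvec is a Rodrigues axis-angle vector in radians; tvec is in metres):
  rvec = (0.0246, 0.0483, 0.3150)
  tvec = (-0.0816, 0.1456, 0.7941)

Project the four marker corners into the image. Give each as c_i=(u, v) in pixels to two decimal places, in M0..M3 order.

c0=(188.34, 391.82) c1=(312.09, 444.80) c2=(353.14, 288.86) c3=(227.87, 237.23)

Intrinsics K: fx=498.1, fy=621.5, cx=321.1, cy=226.9
Marker side s = 0.21 m; corners in marker frame (Z=0):
  M0 = (-0.1050, +0.1050, 0)
  M1 = (+0.1050, +0.1050, 0)
  M2 = (+0.1050, -0.1050, 0)
  M3 = (-0.1050, -0.1050, 0)
rvec = (0.0246, 0.0483, 0.3150), |rvec| = θ = 0.31963 rad = 18.313°
Rodrigues: sinθ=0.31421, 1−cosθ=0.05065; R = I + sinθ·[k]× + (1−cosθ)·[k]×²:
    [+0.94965 -0.30907 +0.05132]
    [+0.31025 +0.95051 -0.01664]
    [-0.04364 +0.03173 +0.99854]
t = (-0.0816, 0.1456, 0.7941) m
M0: Pc = R·M0+t = (-0.21377, +0.21283, +0.80201); u = 498.1·(-0.21377)/0.80201 + 321.1 = 188.3379, v = 621.5·(+0.21283)/0.80201 + 226.9 = 391.8248
M1: Pc = R·M1+t = (-0.01434, +0.27798, +0.79285); u = 498.1·(-0.01434)/0.79285 + 321.1 = 312.0914, v = 621.5·(+0.27798)/0.79285 + 226.9 = 444.8034
M2: Pc = R·M2+t = (+0.05057, +0.07837, +0.78619); u = 498.1·(+0.05057)/0.78619 + 321.1 = 353.1370, v = 621.5·(+0.07837)/0.78619 + 226.9 = 288.8559
M3: Pc = R·M3+t = (-0.14886, +0.01322, +0.79535); u = 498.1·(-0.14886)/0.79535 + 321.1 = 227.8739, v = 621.5·(+0.01322)/0.79535 + 226.9 = 237.2304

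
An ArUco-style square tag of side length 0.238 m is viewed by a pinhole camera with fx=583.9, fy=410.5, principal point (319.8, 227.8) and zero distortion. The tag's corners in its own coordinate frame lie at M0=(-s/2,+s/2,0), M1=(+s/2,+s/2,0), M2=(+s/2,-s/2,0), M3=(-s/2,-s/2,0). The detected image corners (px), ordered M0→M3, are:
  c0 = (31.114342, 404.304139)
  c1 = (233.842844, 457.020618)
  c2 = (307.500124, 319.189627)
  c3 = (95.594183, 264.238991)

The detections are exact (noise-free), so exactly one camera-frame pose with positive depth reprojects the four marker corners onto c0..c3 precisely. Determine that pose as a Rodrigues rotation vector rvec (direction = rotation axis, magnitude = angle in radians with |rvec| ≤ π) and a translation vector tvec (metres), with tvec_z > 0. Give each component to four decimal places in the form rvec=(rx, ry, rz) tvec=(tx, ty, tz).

Intrinsics K: fx=583.9, fy=410.5, cx=319.8, cy=227.8
Marker side s = 0.238 m; corners in marker frame (Z=0):
  M0 = (-0.1190, +0.1190, 0)
  M1 = (+0.1190, +0.1190, 0)
  M2 = (+0.1190, -0.1190, 0)
  M3 = (-0.1190, -0.1190, 0)
Detected image corners:
  c0 = (31.114342, 404.304139) px
  c1 = (233.842844, 457.020618) px
  c2 = (307.500124, 319.189627) px
  c3 = (95.594183, 264.238991) px
Planar DLT: solve 8×8 A·h = b for H (H[2,2]=1):
  H  [+869.99092 -259.35269 +166.20476]
  H  [+224.64764 +650.51814 +362.70231]
  H  [-0.00399 +0.18467 +1.00000]
B = K⁻¹H; ‖b₁‖=1.590108, ‖b₂‖=1.590108; λ = 2/(‖b₁‖+‖b₂‖) = 0.628888, sign → tz>0 ⇒ λ=+0.628888
r₁ = λ·B[:,0] = (+0.93840,+0.34555,-0.00251); r₂ = λ·B[:,1] = (-0.34294,+0.93215,+0.11614)
r₃ = r₁×r₂ = (+0.04247,-0.10812,+0.99323); SVD([r₁ r₂ r₃]) → R = UVᵀ:
  R  [+0.93840 -0.34294 +0.04247]
  R  [+0.34555 +0.93215 -0.10812]
  R  [-0.00251 +0.11614 +0.99323]
t = (-0.16543, +0.20667, +0.62889) m
tr R = 2.863775; θ = arccos((tr R − 1)/2) = 0.371214 rad = 21.269°
axis k = ((R−Rᵀ)₃₂, (R−Rᵀ)₁₃, (R−Rᵀ)₂₁) / (2 sinθ) = (+0.309111, +0.061996, +0.949003)
rvec = θ·k = (+0.114746, +0.023014, +0.352283)

rvec=(0.1147, 0.0230, 0.3523) tvec=(-0.1654, 0.2067, 0.6289)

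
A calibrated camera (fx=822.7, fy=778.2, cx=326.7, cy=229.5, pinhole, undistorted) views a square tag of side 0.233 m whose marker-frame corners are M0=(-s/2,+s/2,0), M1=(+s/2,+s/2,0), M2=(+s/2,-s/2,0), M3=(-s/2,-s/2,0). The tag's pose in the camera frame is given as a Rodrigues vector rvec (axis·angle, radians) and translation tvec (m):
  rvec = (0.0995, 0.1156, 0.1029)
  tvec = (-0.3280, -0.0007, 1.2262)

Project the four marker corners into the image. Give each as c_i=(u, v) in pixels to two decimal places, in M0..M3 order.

c0=(27.95, 292.95) c1=(176.24, 310.26) c2=(188.60, 162.50) c3=(37.09, 147.92)

Intrinsics K: fx=822.7, fy=778.2, cx=326.7, cy=229.5
Marker side s = 0.233 m; corners in marker frame (Z=0):
  M0 = (-0.1165, +0.1165, 0)
  M1 = (+0.1165, +0.1165, 0)
  M2 = (+0.1165, -0.1165, 0)
  M3 = (-0.1165, -0.1165, 0)
rvec = (0.0995, 0.1156, 0.1029), |rvec| = θ = 0.18399 rad = 10.542°
Rodrigues: sinθ=0.18295, 1−cosθ=0.01688; R = I + sinθ·[k]× + (1−cosθ)·[k]×²:
    [+0.98806 -0.09659 +0.12005]
    [+0.10806 +0.98978 -0.09301]
    [-0.10984 +0.10487 +0.98840]
t = (-0.3280, -0.0007, 1.2262) m
M0: Pc = R·M0+t = (-0.45436, +0.10202, +1.25121); u = 822.7·(-0.45436)/1.25121 + 326.7 = 27.9480, v = 778.2·(+0.10202)/1.25121 + 229.5 = 292.9528
M1: Pc = R·M1+t = (-0.22414, +0.12720, +1.22562); u = 822.7·(-0.22414)/1.22562 + 326.7 = 176.2433, v = 778.2·(+0.12720)/1.22562 + 229.5 = 310.2638
M2: Pc = R·M2+t = (-0.20164, -0.10342, +1.20119); u = 822.7·(-0.20164)/1.20119 + 326.7 = 188.5961, v = 778.2·(-0.10342)/1.20119 + 229.5 = 162.4974
M3: Pc = R·M3+t = (-0.43186, -0.12860, +1.22678); u = 822.7·(-0.43186)/1.22678 + 326.7 = 37.0894, v = 778.2·(-0.12860)/1.22678 + 229.5 = 147.9244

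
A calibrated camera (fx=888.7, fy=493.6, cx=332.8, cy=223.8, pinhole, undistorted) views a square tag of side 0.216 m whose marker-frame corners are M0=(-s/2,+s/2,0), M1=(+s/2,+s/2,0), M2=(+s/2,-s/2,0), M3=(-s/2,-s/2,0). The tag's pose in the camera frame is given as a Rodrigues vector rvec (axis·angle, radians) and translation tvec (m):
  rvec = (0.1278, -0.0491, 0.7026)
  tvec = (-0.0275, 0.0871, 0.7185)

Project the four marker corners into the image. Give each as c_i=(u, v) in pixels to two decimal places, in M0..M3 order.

Intrinsics K: fx=888.7, fy=493.6, cx=332.8, cy=223.8
Marker side s = 0.216 m; corners in marker frame (Z=0):
  M0 = (-0.1080, +0.1080, 0)
  M1 = (+0.1080, +0.1080, 0)
  M2 = (+0.1080, -0.1080, 0)
  M3 = (-0.1080, -0.1080, 0)
rvec = (0.1278, -0.0491, 0.7026), |rvec| = θ = 0.71581 rad = 41.013°
Rodrigues: sinθ=0.65623, 1−cosθ=0.24544; R = I + sinθ·[k]× + (1−cosθ)·[k]×²:
    [+0.76238 -0.64712 -0.00200]
    [+0.64111 +0.75571 -0.13369]
    [+0.08802 +0.10064 +0.99102]
t = (-0.0275, 0.0871, 0.7185) m
M0: Pc = R·M0+t = (-0.17973, +0.09948, +0.71986); u = 888.7·(-0.17973)/0.71986 + 332.8 = 110.9199, v = 493.6·(+0.09948)/0.71986 + 223.8 = 292.0101
M1: Pc = R·M1+t = (-0.01505, +0.23796, +0.73888); u = 888.7·(-0.01505)/0.73888 + 332.8 = 314.6958, v = 493.6·(+0.23796)/0.73888 + 223.8 = 382.7654
M2: Pc = R·M2+t = (+0.12473, +0.07472, +0.71714); u = 888.7·(+0.12473)/0.71714 + 332.8 = 487.3652, v = 493.6·(+0.07472)/0.71714 + 223.8 = 275.2312
M3: Pc = R·M3+t = (-0.03995, -0.06376, +0.69812); u = 888.7·(-0.03995)/0.69812 + 332.8 = 281.9469, v = 493.6·(-0.06376)/0.69812 + 223.8 = 178.7213

c0=(110.92, 292.01) c1=(314.70, 382.77) c2=(487.37, 275.23) c3=(281.95, 178.72)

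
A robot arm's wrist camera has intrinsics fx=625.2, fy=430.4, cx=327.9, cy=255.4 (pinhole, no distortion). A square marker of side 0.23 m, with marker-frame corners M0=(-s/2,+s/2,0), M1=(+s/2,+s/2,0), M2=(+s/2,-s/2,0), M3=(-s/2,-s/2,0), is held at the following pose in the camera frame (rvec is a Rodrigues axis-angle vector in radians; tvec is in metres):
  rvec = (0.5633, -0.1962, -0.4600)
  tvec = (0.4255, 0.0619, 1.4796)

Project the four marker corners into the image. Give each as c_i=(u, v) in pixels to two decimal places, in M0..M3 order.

Intrinsics K: fx=625.2, fy=430.4, cx=327.9, cy=255.4
Marker side s = 0.23 m; corners in marker frame (Z=0):
  M0 = (-0.1150, +0.1150, 0)
  M1 = (+0.1150, +0.1150, 0)
  M2 = (+0.1150, -0.1150, 0)
  M3 = (-0.1150, -0.1150, 0)
rvec = (0.5633, -0.1962, -0.4600), |rvec| = θ = 0.75326 rad = 43.159°
Rodrigues: sinθ=0.68402, 1−cosθ=0.27054; R = I + sinθ·[k]× + (1−cosθ)·[k]×²:
    [+0.88075 +0.36502 -0.30171]
    [-0.47041 +0.74782 -0.46849]
    [+0.05462 +0.55455 +0.83035]
t = (0.4255, 0.0619, 1.4796) m
M0: Pc = R·M0+t = (+0.36619, +0.20200, +1.53709); u = 625.2·(+0.36619)/1.53709 + 327.9 = 476.8451, v = 430.4·(+0.20200)/1.53709 + 255.4 = 311.9608
M1: Pc = R·M1+t = (+0.56876, +0.09380, +1.54965); u = 625.2·(+0.56876)/1.54965 + 327.9 = 557.3649, v = 430.4·(+0.09380)/1.54965 + 255.4 = 281.4524
M2: Pc = R·M2+t = (+0.48481, -0.07820, +1.42211); u = 625.2·(+0.48481)/1.42211 + 327.9 = 541.0364, v = 430.4·(-0.07820)/1.42211 + 255.4 = 231.7339
M3: Pc = R·M3+t = (+0.28224, +0.03000, +1.40955); u = 625.2·(+0.28224)/1.40955 + 327.9 = 453.0849, v = 430.4·(+0.03000)/1.40955 + 255.4 = 264.5600

c0=(476.85, 311.96) c1=(557.36, 281.45) c2=(541.04, 231.73) c3=(453.08, 264.56)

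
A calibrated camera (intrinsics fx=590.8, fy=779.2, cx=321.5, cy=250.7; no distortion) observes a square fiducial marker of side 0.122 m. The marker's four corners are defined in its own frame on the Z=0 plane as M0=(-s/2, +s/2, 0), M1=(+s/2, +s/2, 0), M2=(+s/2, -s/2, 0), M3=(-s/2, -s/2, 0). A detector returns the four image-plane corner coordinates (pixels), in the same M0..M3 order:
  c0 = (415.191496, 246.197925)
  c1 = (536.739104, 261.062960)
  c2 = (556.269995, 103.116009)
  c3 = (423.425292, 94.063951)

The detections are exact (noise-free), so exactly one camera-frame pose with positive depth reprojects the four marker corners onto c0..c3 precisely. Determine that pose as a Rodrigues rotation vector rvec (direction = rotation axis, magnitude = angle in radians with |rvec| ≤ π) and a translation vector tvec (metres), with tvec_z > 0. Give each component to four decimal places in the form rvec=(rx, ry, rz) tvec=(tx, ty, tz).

Intrinsics K: fx=590.8, fy=779.2, cx=321.5, cy=250.7
Marker side s = 0.122 m; corners in marker frame (Z=0):
  M0 = (-0.0610, +0.0610, 0)
  M1 = (+0.0610, +0.0610, 0)
  M2 = (+0.0610, -0.0610, 0)
  M3 = (-0.0610, -0.0610, 0)
Detected image corners:
  c0 = (415.191496, 246.197925) px
  c1 = (536.739104, 261.062960) px
  c2 = (556.269995, 103.116009) px
  c3 = (423.425292, 94.063951) px
Planar DLT: solve 8×8 A·h = b for H (H[2,2]=1):
  H  [+866.58770 +219.78849 +481.21656]
  H  [+35.54452 +1391.58038 +179.23525]
  H  [-0.36044 +0.68866 +1.00000]
B = K⁻¹H; ‖b₁‖=1.709216, ‖b₂‖=1.709216; λ = 2/(‖b₁‖+‖b₂‖) = 0.585064, sign → tz>0 ⇒ λ=+0.585064
r₁ = λ·B[:,0] = (+0.97293,+0.09454,-0.21088); r₂ = λ·B[:,1] = (-0.00160,+0.91524,+0.40291)
r₃ = r₁×r₂ = (+0.23110,-0.39167,+0.89061); SVD([r₁ r₂ r₃]) → R = UVᵀ:
  R  [+0.97293 -0.00160 +0.23110]
  R  [+0.09454 +0.91524 -0.39167]
  R  [-0.21088 +0.40291 +0.89061]
t = (+0.15817, -0.05366, +0.58506) m
tr R = 2.778780; θ = arccos((tr R − 1)/2) = 0.474787 rad = 27.203°
axis k = ((R−Rᵀ)₃₂, (R−Rᵀ)₁₃, (R−Rᵀ)₂₁) / (2 sinθ) = (+0.869059, +0.483404, +0.105150)
rvec = θ·k = (+0.412618, +0.229514, +0.049924)

rvec=(0.4126, 0.2295, 0.0499) tvec=(0.1582, -0.0537, 0.5851)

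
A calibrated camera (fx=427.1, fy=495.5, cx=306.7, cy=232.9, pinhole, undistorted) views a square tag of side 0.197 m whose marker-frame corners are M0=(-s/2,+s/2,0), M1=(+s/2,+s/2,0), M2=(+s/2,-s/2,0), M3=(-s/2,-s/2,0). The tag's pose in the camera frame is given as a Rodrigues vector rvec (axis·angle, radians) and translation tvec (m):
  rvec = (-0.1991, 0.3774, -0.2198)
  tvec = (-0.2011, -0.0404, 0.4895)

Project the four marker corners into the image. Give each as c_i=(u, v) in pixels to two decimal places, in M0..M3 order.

Intrinsics K: fx=427.1, fy=495.5, cx=306.7, cy=232.9
Marker side s = 0.197 m; corners in marker frame (Z=0):
  M0 = (-0.0985, +0.0985, 0)
  M1 = (+0.0985, +0.0985, 0)
  M2 = (+0.0985, -0.0985, 0)
  M3 = (-0.0985, -0.0985, 0)
rvec = (-0.1991, 0.3774, -0.2198), |rvec| = θ = 0.47998 rad = 27.501°
Rodrigues: sinθ=0.46176, 1−cosθ=0.11300; R = I + sinθ·[k]× + (1−cosθ)·[k]×²:
    [+0.90645 +0.17460 +0.38454]
    [-0.24831 +0.95686 +0.15086]
    [-0.34161 -0.23223 +0.91070]
t = (-0.2011, -0.0404, 0.4895) m
M0: Pc = R·M0+t = (-0.27319, +0.07831, +0.50027); u = 427.1·(-0.27319)/0.50027 + 306.7 = 73.4719, v = 495.5·(+0.07831)/0.50027 + 232.9 = 310.4622
M1: Pc = R·M1+t = (-0.09462, +0.02939, +0.43298); u = 427.1·(-0.09462)/0.43298 + 306.7 = 213.3675, v = 495.5·(+0.02939)/0.43298 + 232.9 = 266.5365
M2: Pc = R·M2+t = (-0.12901, -0.15911, +0.47873); u = 427.1·(-0.12901)/0.47873 + 306.7 = 191.5994, v = 495.5·(-0.15911)/0.47873 + 232.9 = 68.2154
M3: Pc = R·M3+t = (-0.30758, -0.11019, +0.54602); u = 427.1·(-0.30758)/0.54602 + 306.7 = 66.1080, v = 495.5·(-0.11019)/0.54602 + 232.9 = 132.9038

c0=(73.47, 310.46) c1=(213.37, 266.54) c2=(191.60, 68.22) c3=(66.11, 132.90)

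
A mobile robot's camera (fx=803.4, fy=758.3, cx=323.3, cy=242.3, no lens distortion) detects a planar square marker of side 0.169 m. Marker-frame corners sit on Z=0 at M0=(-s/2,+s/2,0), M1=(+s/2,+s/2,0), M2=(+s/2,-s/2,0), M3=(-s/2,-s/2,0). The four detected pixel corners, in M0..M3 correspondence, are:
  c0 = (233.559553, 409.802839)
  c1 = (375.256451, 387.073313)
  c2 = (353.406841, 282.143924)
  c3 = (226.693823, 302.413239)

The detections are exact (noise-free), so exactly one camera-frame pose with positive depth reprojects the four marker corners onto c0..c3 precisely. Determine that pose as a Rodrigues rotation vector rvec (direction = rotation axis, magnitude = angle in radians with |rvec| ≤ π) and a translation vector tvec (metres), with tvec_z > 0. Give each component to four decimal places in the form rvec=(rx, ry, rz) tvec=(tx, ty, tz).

Intrinsics K: fx=803.4, fy=758.3, cx=323.3, cy=242.3
Marker side s = 0.169 m; corners in marker frame (Z=0):
  M0 = (-0.0845, +0.0845, 0)
  M1 = (+0.0845, +0.0845, 0)
  M2 = (+0.0845, -0.0845, 0)
  M3 = (-0.0845, -0.0845, 0)
Detected image corners:
  c0 = (233.559553, 409.802839) px
  c1 = (375.256451, 387.073313) px
  c2 = (353.406841, 282.143924) px
  c3 = (226.693823, 302.413239) px
Planar DLT: solve 8×8 A·h = b for H (H[2,2]=1):
  H  [+792.60609 -111.49828 +296.84670]
  H  [-125.68191 +399.88040 +342.39064]
  H  [+0.00326 -0.66100 +1.00000]
B = K⁻¹H; ‖b₁‖=0.999274, ‖b₂‖=0.999274; λ = 2/(‖b₁‖+‖b₂‖) = 1.000727, sign → tz>0 ⇒ λ=+1.000727
r₁ = λ·B[:,0] = (+0.98597,-0.16691,+0.00327); r₂ = λ·B[:,1] = (+0.12730,+0.73908,-0.66148)
r₃ = r₁×r₂ = (+0.10799,+0.65261,+0.74996); SVD([r₁ r₂ r₃]) → R = UVᵀ:
  R  [+0.98597 +0.12730 +0.10799]
  R  [-0.16691 +0.73908 +0.65261]
  R  [+0.00327 -0.66148 +0.74996]
t = (-0.03295, +0.13209, +1.00073) m
tr R = 2.475010; θ = arccos((tr R − 1)/2) = 0.741428 rad = 42.481°
axis k = ((R−Rᵀ)₃₂, (R−Rᵀ)₁₃, (R−Rᵀ)₂₁) / (2 sinθ) = (-0.972904, +0.077534, -0.217823)
rvec = θ·k = (-0.721338, +0.057486, -0.161500)

rvec=(-0.7213, 0.0575, -0.1615) tvec=(-0.0330, 0.1321, 1.0007)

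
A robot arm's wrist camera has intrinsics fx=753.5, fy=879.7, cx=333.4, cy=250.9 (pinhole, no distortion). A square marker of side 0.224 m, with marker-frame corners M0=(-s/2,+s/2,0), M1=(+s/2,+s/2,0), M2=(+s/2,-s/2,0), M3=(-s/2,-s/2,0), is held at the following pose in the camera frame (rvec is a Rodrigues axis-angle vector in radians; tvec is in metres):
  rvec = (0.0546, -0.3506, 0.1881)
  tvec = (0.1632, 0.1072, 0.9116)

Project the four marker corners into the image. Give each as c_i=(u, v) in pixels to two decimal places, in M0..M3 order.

Intrinsics K: fx=753.5, fy=879.7, cx=333.4, cy=250.9
Marker side s = 0.224 m; corners in marker frame (Z=0):
  M0 = (-0.1120, +0.1120, 0)
  M1 = (+0.1120, +0.1120, 0)
  M2 = (+0.1120, -0.1120, 0)
  M3 = (-0.1120, -0.1120, 0)
rvec = (0.0546, -0.3506, 0.1881), |rvec| = θ = 0.40160 rad = 23.010°
Rodrigues: sinθ=0.39089, 1−cosθ=0.07956; R = I + sinθ·[k]× + (1−cosθ)·[k]×²:
    [+0.92191 -0.19253 -0.33618]
    [+0.17364 +0.98108 -0.08568]
    [+0.34632 +0.02061 +0.93789]
t = (0.1632, 0.1072, 0.9116) m
M0: Pc = R·M0+t = (+0.03838, +0.19763, +0.87512); u = 753.5·(+0.03838)/0.87512 + 333.4 = 366.4489, v = 879.7·(+0.19763)/0.87512 + 250.9 = 449.5668
M1: Pc = R·M1+t = (+0.24489, +0.23653, +0.95270); u = 753.5·(+0.24489)/0.95270 + 333.4 = 527.0871, v = 879.7·(+0.23653)/0.95270 + 250.9 = 469.3053
M2: Pc = R·M2+t = (+0.28802, +0.01677, +0.94808); u = 753.5·(+0.28802)/0.94808 + 333.4 = 562.3056, v = 879.7·(+0.01677)/0.94808 + 250.9 = 266.4581
M3: Pc = R·M3+t = (+0.08151, -0.02213, +0.87050); u = 753.5·(+0.08151)/0.87050 + 333.4 = 403.9539, v = 879.7·(-0.02213)/0.87050 + 250.9 = 228.5380

c0=(366.45, 449.57) c1=(527.09, 469.31) c2=(562.31, 266.46) c3=(403.95, 228.54)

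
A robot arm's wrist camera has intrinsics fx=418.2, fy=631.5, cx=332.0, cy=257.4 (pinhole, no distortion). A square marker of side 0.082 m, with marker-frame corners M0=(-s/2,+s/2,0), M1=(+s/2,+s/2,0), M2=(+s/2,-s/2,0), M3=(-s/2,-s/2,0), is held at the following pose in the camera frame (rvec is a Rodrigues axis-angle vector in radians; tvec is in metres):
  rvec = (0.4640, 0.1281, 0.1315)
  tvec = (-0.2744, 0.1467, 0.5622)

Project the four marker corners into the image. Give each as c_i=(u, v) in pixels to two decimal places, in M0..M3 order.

Intrinsics K: fx=418.2, fy=631.5, cx=332.0, cy=257.4
Marker side s = 0.082 m; corners in marker frame (Z=0):
  M0 = (-0.0410, +0.0410, 0)
  M1 = (+0.0410, +0.0410, 0)
  M2 = (+0.0410, -0.0410, 0)
  M3 = (-0.0410, -0.0410, 0)
rvec = (0.4640, 0.1281, 0.1315), |rvec| = θ = 0.49900 rad = 28.590°
Rodrigues: sinθ=0.47854, 1−cosθ=0.12194; R = I + sinθ·[k]× + (1−cosθ)·[k]×²:
    [+0.98350 -0.09700 +0.15273]
    [+0.15522 +0.88610 -0.43673]
    [-0.09297 +0.45323 +0.88653]
t = (-0.2744, 0.1467, 0.5622) m
M0: Pc = R·M0+t = (-0.31870, +0.17667, +0.58459); u = 418.2·(-0.31870)/0.58459 + 332.0 = 104.0119, v = 631.5·(+0.17667)/0.58459 + 257.4 = 448.2412
M1: Pc = R·M1+t = (-0.23805, +0.18939, +0.57697); u = 418.2·(-0.23805)/0.57697 + 332.0 = 159.4538, v = 631.5·(+0.18939)/0.57697 + 257.4 = 464.6935
M2: Pc = R·M2+t = (-0.23010, +0.11673, +0.53981); u = 418.2·(-0.23010)/0.53981 + 332.0 = 153.7365, v = 631.5·(+0.11673)/0.53981 + 257.4 = 393.9629
M3: Pc = R·M3+t = (-0.31075, +0.10401, +0.54743); u = 418.2·(-0.31075)/0.54743 + 332.0 = 94.6103, v = 631.5·(+0.10401)/0.54743 + 257.4 = 377.3786

c0=(104.01, 448.24) c1=(159.45, 464.69) c2=(153.74, 393.96) c3=(94.61, 377.38)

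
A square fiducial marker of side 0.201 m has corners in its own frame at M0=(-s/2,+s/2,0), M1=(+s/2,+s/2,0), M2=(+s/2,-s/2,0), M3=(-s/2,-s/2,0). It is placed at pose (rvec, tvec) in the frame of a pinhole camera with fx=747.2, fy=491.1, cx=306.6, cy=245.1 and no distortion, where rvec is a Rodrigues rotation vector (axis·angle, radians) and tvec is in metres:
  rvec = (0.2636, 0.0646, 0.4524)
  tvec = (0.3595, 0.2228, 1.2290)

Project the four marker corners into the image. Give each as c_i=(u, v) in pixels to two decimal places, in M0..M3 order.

Intrinsics K: fx=747.2, fy=491.1, cx=306.6, cy=245.1
Marker side s = 0.201 m; corners in marker frame (Z=0):
  M0 = (-0.1005, +0.1005, 0)
  M1 = (+0.1005, +0.1005, 0)
  M2 = (+0.1005, -0.1005, 0)
  M3 = (-0.1005, -0.1005, 0)
rvec = (0.2636, 0.0646, 0.4524), |rvec| = θ = 0.52756 rad = 30.227°
Rodrigues: sinθ=0.50343, 1−cosθ=0.13596; R = I + sinθ·[k]× + (1−cosθ)·[k]×²:
    [+0.89798 -0.42339 +0.11990]
    [+0.44002 +0.86607 -0.23726]
    [-0.00339 +0.26582 +0.96402]
t = (0.3595, 0.2228, 1.2290) m
M0: Pc = R·M0+t = (+0.22670, +0.26562, +1.25606); u = 747.2·(+0.22670)/1.25606 + 306.6 = 441.4605, v = 491.1·(+0.26562)/1.25606 + 245.1 = 348.9530
M1: Pc = R·M1+t = (+0.40720, +0.35406, +1.25537); u = 747.2·(+0.40720)/1.25537 + 306.6 = 548.9639, v = 491.1·(+0.35406)/1.25537 + 245.1 = 383.6087
M2: Pc = R·M2+t = (+0.49230, +0.17998, +1.20194); u = 747.2·(+0.49230)/1.20194 + 306.6 = 612.6411, v = 491.1·(+0.17998)/1.20194 + 245.1 = 318.6384
M3: Pc = R·M3+t = (+0.31180, +0.09154, +1.20263); u = 747.2·(+0.31180)/1.20263 + 306.6 = 500.3256, v = 491.1·(+0.09154)/1.20263 + 245.1 = 282.4798

c0=(441.46, 348.95) c1=(548.96, 383.61) c2=(612.64, 318.64) c3=(500.33, 282.48)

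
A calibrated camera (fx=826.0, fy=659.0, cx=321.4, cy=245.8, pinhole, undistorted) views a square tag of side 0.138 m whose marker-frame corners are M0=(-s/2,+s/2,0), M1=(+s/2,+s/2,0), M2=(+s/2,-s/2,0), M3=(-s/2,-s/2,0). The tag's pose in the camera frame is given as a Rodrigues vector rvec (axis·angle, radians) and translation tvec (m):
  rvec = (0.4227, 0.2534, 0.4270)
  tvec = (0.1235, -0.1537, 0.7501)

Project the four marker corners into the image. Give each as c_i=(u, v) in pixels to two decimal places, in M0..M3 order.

Intrinsics K: fx=826.0, fy=659.0, cx=321.4, cy=245.8
Marker side s = 0.138 m; corners in marker frame (Z=0):
  M0 = (-0.0690, +0.0690, 0)
  M1 = (+0.0690, +0.0690, 0)
  M2 = (+0.0690, -0.0690, 0)
  M3 = (-0.0690, -0.0690, 0)
rvec = (0.4227, 0.2534, 0.4270), |rvec| = θ = 0.65209 rad = 37.362°
Rodrigues: sinθ=0.60685, 1−cosθ=0.20518; R = I + sinθ·[k]× + (1−cosθ)·[k]×²:
    [+0.88104 -0.34569 +0.32291]
    [+0.44906 +0.82580 -0.34116]
    [-0.14873 +0.44558 +0.88280]
t = (0.1235, -0.1537, 0.7501) m
M0: Pc = R·M0+t = (+0.03886, -0.12770, +0.79111); u = 826.0·(+0.03886)/0.79111 + 321.4 = 361.9696, v = 659.0·(-0.12770)/0.79111 + 245.8 = 139.4208
M1: Pc = R·M1+t = (+0.16044, -0.06573, +0.77058); u = 826.0·(+0.16044)/0.77058 + 321.4 = 493.3769, v = 659.0·(-0.06573)/0.77058 + 245.8 = 189.5842
M2: Pc = R·M2+t = (+0.20814, -0.17970, +0.70909); u = 826.0·(+0.20814)/0.70909 + 321.4 = 563.8607, v = 659.0·(-0.17970)/0.70909 + 245.8 = 78.7990
M3: Pc = R·M3+t = (+0.08656, -0.24167, +0.72962); u = 826.0·(+0.08656)/0.72962 + 321.4 = 419.3960, v = 659.0·(-0.24167)/0.72962 + 245.8 = 27.5242

c0=(361.97, 139.42) c1=(493.38, 189.58) c2=(563.86, 78.80) c3=(419.40, 27.52)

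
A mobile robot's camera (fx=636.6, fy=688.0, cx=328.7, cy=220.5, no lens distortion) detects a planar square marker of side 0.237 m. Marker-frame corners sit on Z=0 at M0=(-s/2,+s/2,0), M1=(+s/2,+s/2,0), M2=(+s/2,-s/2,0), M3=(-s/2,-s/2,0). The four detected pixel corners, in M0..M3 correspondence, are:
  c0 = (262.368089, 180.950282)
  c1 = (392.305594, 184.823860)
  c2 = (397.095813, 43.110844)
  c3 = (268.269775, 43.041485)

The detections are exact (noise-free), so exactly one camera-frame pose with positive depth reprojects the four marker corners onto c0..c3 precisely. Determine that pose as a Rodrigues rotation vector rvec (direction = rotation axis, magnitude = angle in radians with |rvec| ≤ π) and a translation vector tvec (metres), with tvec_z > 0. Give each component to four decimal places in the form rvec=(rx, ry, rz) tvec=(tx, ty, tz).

rvec=(-0.0500, 0.1315, 0.0380) tvec=(0.0008, -0.1812, 1.1556)

Intrinsics K: fx=636.6, fy=688.0, cx=328.7, cy=220.5
Marker side s = 0.237 m; corners in marker frame (Z=0):
  M0 = (-0.1185, +0.1185, 0)
  M1 = (+0.1185, +0.1185, 0)
  M2 = (+0.1185, -0.1185, 0)
  M3 = (-0.1185, -0.1185, 0)
Detected image corners:
  c0 = (262.368089, 180.950282) px
  c1 = (392.305594, 184.823860) px
  c2 = (397.095813, 43.110844) px
  c3 = (268.269775, 43.041485) px
Planar DLT: solve 8×8 A·h = b for H (H[2,2]=1):
  H  [+508.20579 -36.10808 +329.14711]
  H  [-4.62657 +585.18226 +112.62891]
  H  [-0.11423 -0.04097 +1.00000]
B = K⁻¹H; ‖b₁‖=0.865388, ‖b₂‖=0.865388; λ = 2/(‖b₁‖+‖b₂‖) = 1.155552, sign → tz>0 ⇒ λ=+1.155552
r₁ = λ·B[:,0] = (+0.99065,+0.03453,-0.13200); r₂ = λ·B[:,1] = (-0.04110,+0.99803,-0.04734)
r₃ = r₁×r₂ = (+0.13011,+0.05232,+0.99012); SVD([r₁ r₂ r₃]) → R = UVᵀ:
  R  [+0.99065 -0.04110 +0.13011]
  R  [+0.03453 +0.99803 +0.05232]
  R  [-0.13200 -0.04734 +0.99012]
t = (+0.00081, -0.18118, +1.15555) m
tr R = 2.978799; θ = arccos((tr R − 1)/2) = 0.145733 rad = 8.350°
axis k = ((R−Rᵀ)₃₂, (R−Rᵀ)₁₃, (R−Rᵀ)₂₁) / (2 sinθ) = (-0.343147, +0.902459, +0.260418)
rvec = θ·k = (-0.050008, +0.131518, +0.037951)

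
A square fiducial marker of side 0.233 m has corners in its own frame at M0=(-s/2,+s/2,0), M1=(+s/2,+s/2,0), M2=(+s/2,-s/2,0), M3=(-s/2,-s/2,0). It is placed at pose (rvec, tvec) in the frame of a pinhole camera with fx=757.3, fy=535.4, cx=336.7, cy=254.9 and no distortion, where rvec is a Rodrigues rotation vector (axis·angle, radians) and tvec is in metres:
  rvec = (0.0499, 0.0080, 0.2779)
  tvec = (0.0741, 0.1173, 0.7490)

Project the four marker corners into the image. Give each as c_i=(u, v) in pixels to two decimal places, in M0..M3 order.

Intrinsics K: fx=757.3, fy=535.4, cx=336.7, cy=254.9
Marker side s = 0.233 m; corners in marker frame (Z=0):
  M0 = (-0.1165, +0.1165, 0)
  M1 = (+0.1165, +0.1165, 0)
  M2 = (+0.1165, -0.1165, 0)
  M3 = (-0.1165, -0.1165, 0)
rvec = (0.0499, 0.0080, 0.2779), |rvec| = θ = 0.28246 rad = 16.184°
Rodrigues: sinθ=0.27872, 1−cosθ=0.03963; R = I + sinθ·[k]× + (1−cosθ)·[k]×²:
    [+0.96161 -0.27402 +0.01478]
    [+0.27442 +0.96041 -0.04813]
    [-0.00101 +0.05034 +0.99873]
t = (0.0741, 0.1173, 0.7490) m
M0: Pc = R·M0+t = (-0.06985, +0.19722, +0.75498); u = 757.3·(-0.06985)/0.75498 + 336.7 = 266.6345, v = 535.4·(+0.19722)/0.75498 + 254.9 = 394.7579
M1: Pc = R·M1+t = (+0.15420, +0.26116, +0.75475); u = 757.3·(+0.15420)/0.75475 + 336.7 = 491.4256, v = 535.4·(+0.26116)/0.75475 + 254.9 = 440.1584
M2: Pc = R·M2+t = (+0.21805, +0.03738, +0.74302); u = 757.3·(+0.21805)/0.74302 + 336.7 = 558.9424, v = 535.4·(+0.03738)/0.74302 + 254.9 = 281.8369
M3: Pc = R·M3+t = (-0.00600, -0.02656, +0.74325); u = 757.3·(-0.00600)/0.74325 + 336.7 = 330.5824, v = 535.4·(-0.02656)/0.74325 + 254.9 = 235.7698

c0=(266.63, 394.76) c1=(491.43, 440.16) c2=(558.94, 281.84) c3=(330.58, 235.77)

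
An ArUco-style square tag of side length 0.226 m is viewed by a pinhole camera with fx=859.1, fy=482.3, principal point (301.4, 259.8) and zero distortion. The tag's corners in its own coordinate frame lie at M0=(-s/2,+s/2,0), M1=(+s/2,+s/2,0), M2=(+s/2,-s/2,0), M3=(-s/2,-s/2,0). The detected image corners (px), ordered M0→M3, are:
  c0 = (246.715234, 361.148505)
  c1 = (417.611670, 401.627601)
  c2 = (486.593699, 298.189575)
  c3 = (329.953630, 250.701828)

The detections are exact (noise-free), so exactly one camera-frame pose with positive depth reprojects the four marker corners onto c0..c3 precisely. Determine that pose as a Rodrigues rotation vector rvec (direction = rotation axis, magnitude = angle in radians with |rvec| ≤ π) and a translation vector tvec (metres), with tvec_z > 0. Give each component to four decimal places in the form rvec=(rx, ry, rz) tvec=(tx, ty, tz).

rvec=(-0.1205, -0.4070, 0.4363) tvec=(0.0808, 0.1332, 0.9480)

Intrinsics K: fx=859.1, fy=482.3, cx=301.4, cy=259.8
Marker side s = 0.226 m; corners in marker frame (Z=0):
  M0 = (-0.1130, +0.1130, 0)
  M1 = (+0.1130, +0.1130, 0)
  M2 = (+0.1130, -0.1130, 0)
  M3 = (-0.1130, -0.1130, 0)
Detected image corners:
  c0 = (246.715234, 361.148505) px
  c1 = (417.611670, 401.627601) px
  c2 = (486.593699, 298.189575) px
  c3 = (329.953630, 250.701828) px
Planar DLT: solve 8×8 A·h = b for H (H[2,2]=1):
  H  [+863.25798 -413.26141 +374.60587]
  H  [+318.42977 +403.59760 +327.58210]
  H  [+0.37645 -0.21023 +1.00000]
B = K⁻¹H; ‖b₁‖=1.054846, ‖b₂‖=1.054846; λ = 2/(‖b₁‖+‖b₂‖) = 0.948005, sign → tz>0 ⇒ λ=+0.948005
r₁ = λ·B[:,0] = (+0.82739,+0.43366,+0.35688); r₂ = λ·B[:,1] = (-0.38611,+0.90067,-0.19930)
r₃ = r₁×r₂ = (-0.40786,+0.02711,+0.91264); SVD([r₁ r₂ r₃]) → R = UVᵀ:
  R  [+0.82739 -0.38611 -0.40786]
  R  [+0.43366 +0.90067 +0.02711]
  R  [+0.35688 -0.19930 +0.91264]
t = (+0.08078, +0.13323, +0.94801) m
tr R = 2.640699; θ = arccos((tr R − 1)/2) = 0.608774 rad = 34.880°
axis k = ((R−Rᵀ)₃₂, (R−Rᵀ)₁₃, (R−Rᵀ)₂₁) / (2 sinθ) = (-0.197959, -0.668635, +0.716756)
rvec = θ·k = (-0.120512, -0.407048, +0.436343)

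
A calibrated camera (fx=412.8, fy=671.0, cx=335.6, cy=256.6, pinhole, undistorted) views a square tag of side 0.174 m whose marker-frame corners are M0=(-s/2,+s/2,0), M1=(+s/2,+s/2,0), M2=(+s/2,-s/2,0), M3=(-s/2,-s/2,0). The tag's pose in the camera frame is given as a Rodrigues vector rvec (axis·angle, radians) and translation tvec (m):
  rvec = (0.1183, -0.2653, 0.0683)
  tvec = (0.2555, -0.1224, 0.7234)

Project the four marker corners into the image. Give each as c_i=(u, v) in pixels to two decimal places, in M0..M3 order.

c0=(431.30, 218.11) c1=(516.95, 228.45) c2=(529.63, 70.82) c3=(442.51, 49.66)

Intrinsics K: fx=412.8, fy=671.0, cx=335.6, cy=256.6
Marker side s = 0.174 m; corners in marker frame (Z=0):
  M0 = (-0.0870, +0.0870, 0)
  M1 = (+0.0870, +0.0870, 0)
  M2 = (+0.0870, -0.0870, 0)
  M3 = (-0.0870, -0.0870, 0)
rvec = (0.1183, -0.2653, 0.0683), |rvec| = θ = 0.29840 rad = 17.097°
Rodrigues: sinθ=0.29399, 1−cosθ=0.04419; R = I + sinθ·[k]× + (1−cosθ)·[k]×²:
    [+0.96275 -0.08287 -0.25737]
    [+0.05171 +0.99074 -0.12555]
    [+0.26539 +0.10756 +0.95812]
t = (0.2555, -0.1224, 0.7234) m
M0: Pc = R·M0+t = (+0.16453, -0.04070, +0.70967); u = 412.8·(+0.16453)/0.70967 + 335.6 = 431.3044, v = 671.0·(-0.04070)/0.70967 + 256.6 = 218.1131
M1: Pc = R·M1+t = (+0.33205, -0.03171, +0.75585); u = 412.8·(+0.33205)/0.75585 + 335.6 = 516.9467, v = 671.0·(-0.03171)/0.75585 + 256.6 = 228.4526
M2: Pc = R·M2+t = (+0.34647, -0.20410, +0.73713); u = 412.8·(+0.34647)/0.73713 + 335.6 = 529.6257, v = 671.0·(-0.20410)/0.73713 + 256.6 = 70.8151
M3: Pc = R·M3+t = (+0.17895, -0.21309, +0.69095); u = 412.8·(+0.17895)/0.69095 + 335.6 = 442.5110, v = 671.0·(-0.21309)/0.69095 + 256.6 = 49.6603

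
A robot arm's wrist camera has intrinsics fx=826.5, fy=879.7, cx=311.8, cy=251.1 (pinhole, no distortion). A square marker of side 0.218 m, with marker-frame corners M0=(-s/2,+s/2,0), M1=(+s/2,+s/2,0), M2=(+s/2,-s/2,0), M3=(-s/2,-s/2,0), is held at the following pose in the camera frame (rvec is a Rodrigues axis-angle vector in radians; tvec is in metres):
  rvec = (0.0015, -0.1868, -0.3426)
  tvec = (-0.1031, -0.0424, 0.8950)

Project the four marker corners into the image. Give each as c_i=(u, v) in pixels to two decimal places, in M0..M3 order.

c0=(154.25, 347.90) c1=(342.48, 273.96) c2=(276.71, 75.88) c3=(83.93, 141.42)

Intrinsics K: fx=826.5, fy=879.7, cx=311.8, cy=251.1
Marker side s = 0.218 m; corners in marker frame (Z=0):
  M0 = (-0.1090, +0.1090, 0)
  M1 = (+0.1090, +0.1090, 0)
  M2 = (+0.1090, -0.1090, 0)
  M3 = (-0.1090, -0.1090, 0)
rvec = (0.0015, -0.1868, -0.3426), |rvec| = θ = 0.39022 rad = 22.358°
Rodrigues: sinθ=0.38039, 1−cosθ=0.07517; R = I + sinθ·[k]× + (1−cosθ)·[k]×²:
    [+0.92483 +0.33383 -0.18235]
    [-0.33411 +0.94205 +0.03013]
    [+0.18184 +0.03306 +0.98277]
t = (-0.1031, -0.0424, 0.8950) m
M0: Pc = R·M0+t = (-0.16752, +0.09670, +0.87878); u = 826.5·(-0.16752)/0.87878 + 311.8 = 154.2481, v = 879.7·(+0.09670)/0.87878 + 251.1 = 347.9026
M1: Pc = R·M1+t = (+0.03409, +0.02387, +0.91842); u = 826.5·(+0.03409)/0.91842 + 311.8 = 342.4815, v = 879.7·(+0.02387)/0.91842 + 251.1 = 273.9595
M2: Pc = R·M2+t = (-0.03868, -0.18150, +0.91122); u = 826.5·(-0.03868)/0.91122 + 311.8 = 276.7146, v = 879.7·(-0.18150)/0.91122 + 251.1 = 75.8762
M3: Pc = R·M3+t = (-0.24029, -0.10867, +0.87158); u = 826.5·(-0.24029)/0.87158 + 311.8 = 83.9336, v = 879.7·(-0.10867)/0.87158 + 251.1 = 141.4214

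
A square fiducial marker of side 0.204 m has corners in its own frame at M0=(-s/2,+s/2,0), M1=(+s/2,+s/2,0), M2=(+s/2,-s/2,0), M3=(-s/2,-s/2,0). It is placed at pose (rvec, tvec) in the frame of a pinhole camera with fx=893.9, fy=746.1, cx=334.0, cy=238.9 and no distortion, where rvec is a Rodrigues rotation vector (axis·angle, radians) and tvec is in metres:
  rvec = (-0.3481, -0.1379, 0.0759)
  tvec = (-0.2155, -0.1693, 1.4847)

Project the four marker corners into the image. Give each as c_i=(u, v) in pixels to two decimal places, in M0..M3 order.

c0=(134.10, 195.46) c1=(260.70, 206.38) c2=(270.05, 114.77) c3=(149.52, 102.85)

Intrinsics K: fx=893.9, fy=746.1, cx=334.0, cy=238.9
Marker side s = 0.204 m; corners in marker frame (Z=0):
  M0 = (-0.1020, +0.1020, 0)
  M1 = (+0.1020, +0.1020, 0)
  M2 = (+0.1020, -0.1020, 0)
  M3 = (-0.1020, -0.1020, 0)
rvec = (-0.3481, -0.1379, 0.0759), |rvec| = θ = 0.38204 rad = 21.889°
Rodrigues: sinθ=0.37281, 1−cosθ=0.07209; R = I + sinθ·[k]× + (1−cosθ)·[k]×²:
    [+0.98776 -0.05036 -0.14762]
    [+0.09778 +0.93730 +0.33452]
    [+0.12152 -0.34486 +0.93075]
t = (-0.2155, -0.1693, 1.4847) m
M0: Pc = R·M0+t = (-0.32139, -0.08367, +1.43713); u = 893.9·(-0.32139)/1.43713 + 334.0 = 134.0954, v = 746.1·(-0.08367)/1.43713 + 238.9 = 195.4626
M1: Pc = R·M1+t = (-0.11988, -0.06372, +1.46192); u = 893.9·(-0.11988)/1.46192 + 334.0 = 260.6957, v = 746.1·(-0.06372)/1.46192 + 238.9 = 206.3791
M2: Pc = R·M2+t = (-0.10961, -0.25493, +1.53227); u = 893.9·(-0.10961)/1.53227 + 334.0 = 270.0543, v = 746.1·(-0.25493)/1.53227 + 238.9 = 114.7677
M3: Pc = R·M3+t = (-0.31112, -0.27488, +1.50748); u = 893.9·(-0.31112)/1.50748 + 334.0 = 149.5161, v = 746.1·(-0.27488)/1.50748 + 238.9 = 102.8542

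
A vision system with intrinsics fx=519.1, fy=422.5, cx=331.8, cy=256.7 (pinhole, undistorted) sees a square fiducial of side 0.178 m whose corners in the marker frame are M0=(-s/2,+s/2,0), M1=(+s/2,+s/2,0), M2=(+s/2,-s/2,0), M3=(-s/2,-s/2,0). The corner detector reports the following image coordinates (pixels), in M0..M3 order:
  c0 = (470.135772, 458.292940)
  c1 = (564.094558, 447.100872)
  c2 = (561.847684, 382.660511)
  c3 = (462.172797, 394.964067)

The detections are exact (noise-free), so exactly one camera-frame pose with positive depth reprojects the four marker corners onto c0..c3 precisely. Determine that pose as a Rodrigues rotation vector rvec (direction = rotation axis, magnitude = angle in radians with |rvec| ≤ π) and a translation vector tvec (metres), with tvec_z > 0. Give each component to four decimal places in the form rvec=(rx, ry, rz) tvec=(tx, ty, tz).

Intrinsics K: fx=519.1, fy=422.5, cx=331.8, cy=256.7
Marker side s = 0.178 m; corners in marker frame (Z=0):
  M0 = (-0.0890, +0.0890, 0)
  M1 = (+0.0890, +0.0890, 0)
  M2 = (+0.0890, -0.0890, 0)
  M3 = (-0.0890, -0.0890, 0)
Detected image corners:
  c0 = (470.135772, 458.292940) px
  c1 = (564.094558, 447.100872) px
  c2 = (561.847684, 382.660511) px
  c3 = (462.172797, 394.964067) px
Planar DLT: solve 8×8 A·h = b for H (H[2,2]=1):
  H  [+524.70987 +200.39283 +514.48168]
  H  [-81.22018 +499.25871 +421.72202]
  H  [-0.03640 +0.33361 +1.00000]
B = K⁻¹H; ‖b₁‖=1.048603, ‖b₂‖=1.048604; λ = 2/(‖b₁‖+‖b₂‖) = 0.953649, sign → tz>0 ⇒ λ=+0.953649
r₁ = λ·B[:,0] = (+0.98614,-0.16224,-0.03471); r₂ = λ·B[:,1] = (+0.16479,+0.93361,+0.31814)
r₃ = r₁×r₂ = (-0.01921,-0.31945,+0.94741); SVD([r₁ r₂ r₃]) → R = UVᵀ:
  R  [+0.98614 +0.16479 -0.01921]
  R  [-0.16224 +0.93361 -0.31945]
  R  [-0.03471 +0.31814 +0.94741]
t = (+0.33561, +0.37248, +0.95365) m
tr R = 2.867158; θ = arccos((tr R − 1)/2) = 0.366523 rad = 21.000°
axis k = ((R−Rᵀ)₃₂, (R−Rᵀ)₁₃, (R−Rᵀ)₂₁) / (2 sinθ) = (+0.889576, +0.021625, -0.456275)
rvec = θ·k = (+0.326050, +0.007926, -0.167235)

rvec=(0.3261, 0.0079, -0.1672) tvec=(0.3356, 0.3725, 0.9536)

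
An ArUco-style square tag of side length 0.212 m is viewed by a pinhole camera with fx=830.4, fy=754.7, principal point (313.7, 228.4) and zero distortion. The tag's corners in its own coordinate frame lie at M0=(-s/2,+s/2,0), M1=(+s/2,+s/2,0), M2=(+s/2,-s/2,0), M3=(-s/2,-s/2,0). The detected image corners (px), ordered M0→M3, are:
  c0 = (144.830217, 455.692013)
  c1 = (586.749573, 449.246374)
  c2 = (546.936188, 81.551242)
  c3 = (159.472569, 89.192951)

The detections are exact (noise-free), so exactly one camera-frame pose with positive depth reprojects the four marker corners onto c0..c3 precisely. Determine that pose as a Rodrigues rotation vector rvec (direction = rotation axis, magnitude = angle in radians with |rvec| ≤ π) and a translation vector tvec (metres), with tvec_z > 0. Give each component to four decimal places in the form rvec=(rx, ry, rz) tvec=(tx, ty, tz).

Intrinsics K: fx=830.4, fy=754.7, cx=313.7, cy=228.4
Marker side s = 0.212 m; corners in marker frame (Z=0):
  M0 = (-0.1060, +0.1060, 0)
  M1 = (+0.1060, +0.1060, 0)
  M2 = (+0.1060, -0.1060, 0)
  M3 = (-0.1060, -0.1060, 0)
Detected image corners:
  c0 = (144.830217, 455.692013) px
  c1 = (586.749573, 449.246374) px
  c2 = (546.936188, 81.551242) px
  c3 = (159.472569, 89.192951) px
Planar DLT: solve 8×8 A·h = b for H (H[2,2]=1):
  H  [+1937.87851 -163.38640 +358.48586]
  H  [-40.73470 +1565.23040 +256.89544]
  H  [-0.02724 -0.61859 +1.00000]
B = K⁻¹H; ‖b₁‖=2.344563, ‖b₂‖=2.344563; λ = 2/(‖b₁‖+‖b₂‖) = 0.426519, sign → tz>0 ⇒ λ=+0.426519
r₁ = λ·B[:,0] = (+0.99974,-0.01951,-0.01162); r₂ = λ·B[:,1] = (+0.01575,+0.96444,-0.26384)
r₃ = r₁×r₂ = (+0.01635,+0.26359,+0.96450); SVD([r₁ r₂ r₃]) → R = UVᵀ:
  R  [+0.99974 +0.01575 +0.01635]
  R  [-0.01951 +0.96444 +0.26359]
  R  [-0.01162 -0.26384 +0.96450]
t = (+0.02300, +0.01610, +0.42652) m
tr R = 2.928677; θ = arccos((tr R − 1)/2) = 0.267865 rad = 15.348°
axis k = ((R−Rᵀ)₃₂, (R−Rᵀ)₁₃, (R−Rᵀ)₂₁) / (2 sinθ) = (-0.996380, +0.052835, -0.066603)
rvec = θ·k = (-0.266895, +0.014153, -0.017841)

rvec=(-0.2669, 0.0142, -0.0178) tvec=(0.0230, 0.0161, 0.4265)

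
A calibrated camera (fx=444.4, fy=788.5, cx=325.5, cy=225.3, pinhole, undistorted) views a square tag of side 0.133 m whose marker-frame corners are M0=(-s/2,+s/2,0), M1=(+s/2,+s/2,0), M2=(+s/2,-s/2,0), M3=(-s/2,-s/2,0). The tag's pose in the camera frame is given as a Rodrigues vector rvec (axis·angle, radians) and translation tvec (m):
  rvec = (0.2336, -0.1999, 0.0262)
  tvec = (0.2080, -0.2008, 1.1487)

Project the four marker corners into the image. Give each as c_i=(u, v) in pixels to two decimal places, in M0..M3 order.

c0=(379.42, 131.89) c1=(427.40, 134.23) c2=(432.61, 42.90) c3=(383.45, 38.33)

Intrinsics K: fx=444.4, fy=788.5, cx=325.5, cy=225.3
Marker side s = 0.133 m; corners in marker frame (Z=0):
  M0 = (-0.0665, +0.0665, 0)
  M1 = (+0.0665, +0.0665, 0)
  M2 = (+0.0665, -0.0665, 0)
  M3 = (-0.0665, -0.0665, 0)
rvec = (0.2336, -0.1999, 0.0262), |rvec| = θ = 0.30857 rad = 17.680°
Rodrigues: sinθ=0.30370, 1−cosθ=0.04723; R = I + sinθ·[k]× + (1−cosθ)·[k]×²:
    [+0.97984 -0.04895 -0.19371]
    [+0.00262 +0.97259 -0.23251]
    [+0.19978 +0.22731 +0.95311]
t = (0.2080, -0.2008, 1.1487) m
M0: Pc = R·M0+t = (+0.13959, -0.13630, +1.15053); u = 444.4·(+0.13959)/1.15053 + 325.5 = 379.4159, v = 788.5·(-0.13630)/1.15053 + 225.3 = 131.8907
M1: Pc = R·M1+t = (+0.26990, -0.13595, +1.17710); u = 444.4·(+0.26990)/1.17710 + 325.5 = 427.3989, v = 788.5·(-0.13595)/1.17710 + 225.3 = 134.2329
M2: Pc = R·M2+t = (+0.27641, -0.26530, +1.14687); u = 444.4·(+0.27641)/1.14687 + 325.5 = 432.6077, v = 788.5·(-0.26530)/1.14687 + 225.3 = 42.8979
M3: Pc = R·M3+t = (+0.14610, -0.26565, +1.12030); u = 444.4·(+0.14610)/1.12030 + 325.5 = 383.4534, v = 788.5·(-0.26565)/1.12030 + 225.3 = 38.3263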